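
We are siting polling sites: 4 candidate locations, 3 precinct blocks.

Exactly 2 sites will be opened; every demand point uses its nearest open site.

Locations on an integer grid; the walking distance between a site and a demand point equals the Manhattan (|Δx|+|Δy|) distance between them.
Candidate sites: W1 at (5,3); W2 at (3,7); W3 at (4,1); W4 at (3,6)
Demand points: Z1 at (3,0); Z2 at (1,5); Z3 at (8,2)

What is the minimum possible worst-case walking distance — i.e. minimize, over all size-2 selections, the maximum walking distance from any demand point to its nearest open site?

Open {W1, W2}.
  Farthest demand point is Z1 at walking distance 5 (to W1); all others are ≤ 5.
With {W1, W4} the worst case is 5.
With {W2, W3} the worst case is 5.
No size-2 selection achieves below 5.

5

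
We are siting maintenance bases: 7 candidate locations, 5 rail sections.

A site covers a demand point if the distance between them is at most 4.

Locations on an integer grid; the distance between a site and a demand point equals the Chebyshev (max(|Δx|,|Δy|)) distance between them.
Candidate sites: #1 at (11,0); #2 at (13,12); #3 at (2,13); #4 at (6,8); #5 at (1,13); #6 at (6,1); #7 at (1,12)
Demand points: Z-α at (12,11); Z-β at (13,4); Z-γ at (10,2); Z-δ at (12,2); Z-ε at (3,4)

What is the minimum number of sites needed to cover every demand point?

3

Coverage sets (demand points within 4 of each site):
  #1: {Z-β, Z-γ, Z-δ}
  #2: {Z-α}
  #3: {}
  #4: {Z-ε}
  #5: {}
  #6: {Z-γ, Z-ε}
  #7: {}
No 2 sites suffice: every size-2 union leaves at least one demand point uncovered.
But {#1, #2, #4} covers everything, so the minimum is 3.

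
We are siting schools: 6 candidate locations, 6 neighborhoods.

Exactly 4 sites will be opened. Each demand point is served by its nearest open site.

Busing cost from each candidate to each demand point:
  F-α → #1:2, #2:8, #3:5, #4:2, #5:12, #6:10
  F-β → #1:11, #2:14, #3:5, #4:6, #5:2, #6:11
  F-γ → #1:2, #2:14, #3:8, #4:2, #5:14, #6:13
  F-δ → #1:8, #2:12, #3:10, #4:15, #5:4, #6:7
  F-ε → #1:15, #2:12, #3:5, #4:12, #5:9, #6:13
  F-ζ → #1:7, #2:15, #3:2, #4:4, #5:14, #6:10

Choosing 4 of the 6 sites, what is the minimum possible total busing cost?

Open {F-α, F-β, F-δ, F-ζ}.
  #1→F-α 2, #2→F-α 8, #3→F-ζ 2, #4→F-α 2, #5→F-β 2, #6→F-δ 7  ⇒ total 23.
Compare {F-α, F-γ, F-δ, F-ζ}: total 25.
Compare {F-α, F-δ, F-ε, F-ζ}: total 25.
No size-4 selection does better; minimum is 23.

23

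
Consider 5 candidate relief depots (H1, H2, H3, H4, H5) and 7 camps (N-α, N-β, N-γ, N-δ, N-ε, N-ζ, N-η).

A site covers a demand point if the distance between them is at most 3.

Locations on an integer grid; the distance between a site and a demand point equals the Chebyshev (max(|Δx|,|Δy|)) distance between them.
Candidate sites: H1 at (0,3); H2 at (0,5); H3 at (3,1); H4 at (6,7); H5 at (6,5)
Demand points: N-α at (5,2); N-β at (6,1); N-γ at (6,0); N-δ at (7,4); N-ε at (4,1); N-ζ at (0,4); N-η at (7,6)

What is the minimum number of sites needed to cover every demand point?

2

Coverage sets (demand points within 3 of each site):
  H1: {N-ζ}
  H2: {N-ζ}
  H3: {N-α, N-β, N-γ, N-ε, N-ζ}
  H4: {N-δ, N-η}
  H5: {N-α, N-δ, N-η}
No single site covers all 7 demand points.
But {H3, H4} covers everything, so the minimum is 2.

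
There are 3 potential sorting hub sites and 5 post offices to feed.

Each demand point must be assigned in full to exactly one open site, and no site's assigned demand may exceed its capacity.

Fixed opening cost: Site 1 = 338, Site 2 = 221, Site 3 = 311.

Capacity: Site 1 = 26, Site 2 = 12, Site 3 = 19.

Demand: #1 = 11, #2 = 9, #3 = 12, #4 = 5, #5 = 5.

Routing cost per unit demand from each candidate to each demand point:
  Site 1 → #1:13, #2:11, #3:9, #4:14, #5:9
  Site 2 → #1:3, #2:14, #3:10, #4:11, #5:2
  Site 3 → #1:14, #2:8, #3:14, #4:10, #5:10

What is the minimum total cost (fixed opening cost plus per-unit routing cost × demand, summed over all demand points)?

1072

Open {Site 1, Site 3}; cheapest assignment that respects the capacities:
  Site 1 (cap 26, load 23): #1, #3 — cost 11×13 + 12×9 = 251
  Site 3 (cap 19, load 19): #2, #4, #5 — cost 9×8 + 5×10 + 5×10 = 172
  Shipping 423, fixed 649 → total 1072.
  Any other capacity-feasible assignment to {Site 1, Site 3} ships for at least 423.
Compare {Site 1, Site 2, Site 3}: its best feasible assignment gives total 1178.
Every other set of open sites that can feasibly serve all demand totals ≥ 1178 even under its best assignment. Minimum: 1072.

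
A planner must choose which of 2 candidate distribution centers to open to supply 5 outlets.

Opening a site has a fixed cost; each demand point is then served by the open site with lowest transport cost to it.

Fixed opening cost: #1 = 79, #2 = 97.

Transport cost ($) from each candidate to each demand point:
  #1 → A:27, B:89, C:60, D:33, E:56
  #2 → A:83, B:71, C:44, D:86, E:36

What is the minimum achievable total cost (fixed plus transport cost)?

Open {#1}: assign each demand point to its cheapest open site.
  A→#1 27, B→#1 89, C→#1 60, D→#1 33, E→#1 56
  transport cost 265, fixed 79 → total 344.
Compare {#1, #2}: transport cost 211 + fixed 176 = 387.
Compare {#2}: transport cost 320 + fixed 97 = 417.

344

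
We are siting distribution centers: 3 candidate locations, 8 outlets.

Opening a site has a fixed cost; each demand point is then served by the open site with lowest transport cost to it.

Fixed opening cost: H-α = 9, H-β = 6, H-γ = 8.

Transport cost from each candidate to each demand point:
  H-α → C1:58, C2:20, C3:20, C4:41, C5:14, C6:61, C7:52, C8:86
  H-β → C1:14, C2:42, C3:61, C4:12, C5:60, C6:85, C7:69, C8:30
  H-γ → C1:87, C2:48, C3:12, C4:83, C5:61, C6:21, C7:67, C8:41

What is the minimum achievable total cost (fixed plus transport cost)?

Open {H-α, H-β, H-γ}: assign each demand point to its cheapest open site.
  C1→H-β 14, C2→H-α 20, C3→H-γ 12, C4→H-β 12, C5→H-α 14, C6→H-γ 21, C7→H-α 52, C8→H-β 30
  transport cost 175, fixed 23 → total 198.
Compare {H-α, H-β}: transport cost 223 + fixed 15 = 238.
Compare {H-β, H-γ}: transport cost 258 + fixed 14 = 272.
Compare {H-α, H-γ}: transport cost 259 + fixed 17 = 276.
All other subsets cost ≥ 238. Minimum total cost: 198.

198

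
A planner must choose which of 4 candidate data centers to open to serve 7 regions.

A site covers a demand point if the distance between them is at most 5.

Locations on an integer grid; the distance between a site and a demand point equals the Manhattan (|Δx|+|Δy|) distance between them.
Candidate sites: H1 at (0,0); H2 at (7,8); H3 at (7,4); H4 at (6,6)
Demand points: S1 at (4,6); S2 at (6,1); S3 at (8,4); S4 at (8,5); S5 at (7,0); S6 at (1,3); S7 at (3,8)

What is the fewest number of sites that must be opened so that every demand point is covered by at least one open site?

Coverage sets (demand points within 5 of each site):
  H1: {S6}
  H2: {S1, S3, S4, S7}
  H3: {S1, S2, S3, S4, S5}
  H4: {S1, S2, S3, S4, S7}
No 2 sites suffice: every size-2 union leaves at least one demand point uncovered.
But {H1, H2, H3} covers everything, so the minimum is 3.

3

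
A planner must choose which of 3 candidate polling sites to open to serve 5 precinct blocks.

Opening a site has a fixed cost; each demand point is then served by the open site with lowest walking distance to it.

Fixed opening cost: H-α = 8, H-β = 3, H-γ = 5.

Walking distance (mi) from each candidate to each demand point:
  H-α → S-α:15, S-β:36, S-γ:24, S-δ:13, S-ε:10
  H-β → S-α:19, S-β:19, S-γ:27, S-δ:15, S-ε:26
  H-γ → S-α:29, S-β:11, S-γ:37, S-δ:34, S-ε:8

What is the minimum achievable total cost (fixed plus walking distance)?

Open {H-α, H-γ}: assign each demand point to its cheapest open site.
  S-α→H-α 15, S-β→H-γ 11, S-γ→H-α 24, S-δ→H-α 13, S-ε→H-γ 8
  walking distance 71, fixed 13 → total 84.
Compare {H-α, H-β, H-γ}: walking distance 71 + fixed 16 = 87.
Compare {H-β, H-γ}: walking distance 80 + fixed 8 = 88.
Compare {H-α, H-β}: walking distance 81 + fixed 11 = 92.
All other subsets cost ≥ 87. Minimum total cost: 84.

84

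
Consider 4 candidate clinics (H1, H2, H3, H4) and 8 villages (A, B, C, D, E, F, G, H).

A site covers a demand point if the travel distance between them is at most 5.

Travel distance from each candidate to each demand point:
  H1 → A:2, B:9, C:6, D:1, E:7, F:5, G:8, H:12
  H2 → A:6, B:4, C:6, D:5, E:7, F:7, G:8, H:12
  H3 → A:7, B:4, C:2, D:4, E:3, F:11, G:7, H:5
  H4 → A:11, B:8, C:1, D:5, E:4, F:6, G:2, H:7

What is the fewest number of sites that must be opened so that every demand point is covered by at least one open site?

Coverage sets (demand points within 5 of each site):
  H1: {A, D, F}
  H2: {B, D}
  H3: {B, C, D, E, H}
  H4: {C, D, E, G}
No 2 sites suffice: every size-2 union leaves at least one demand point uncovered.
But {H1, H3, H4} covers everything, so the minimum is 3.

3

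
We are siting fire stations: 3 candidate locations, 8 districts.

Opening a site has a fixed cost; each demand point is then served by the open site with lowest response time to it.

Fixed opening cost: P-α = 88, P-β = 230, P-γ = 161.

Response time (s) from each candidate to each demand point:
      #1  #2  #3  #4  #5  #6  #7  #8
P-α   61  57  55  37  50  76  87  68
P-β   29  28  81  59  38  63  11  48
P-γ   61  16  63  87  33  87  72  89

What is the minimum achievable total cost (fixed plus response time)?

579

Open {P-α}: assign each demand point to its cheapest open site.
  #1→P-α 61, #2→P-α 57, #3→P-α 55, #4→P-α 37, #5→P-α 50, #6→P-α 76, #7→P-α 87, #8→P-α 68
  response time 491, fixed 88 → total 579.
Compare {P-β}: response time 357 + fixed 230 = 587.
Compare {P-α, P-β}: response time 309 + fixed 318 = 627.
Compare {P-α, P-γ}: response time 418 + fixed 249 = 667.
All other subsets cost ≥ 587. Minimum total cost: 579.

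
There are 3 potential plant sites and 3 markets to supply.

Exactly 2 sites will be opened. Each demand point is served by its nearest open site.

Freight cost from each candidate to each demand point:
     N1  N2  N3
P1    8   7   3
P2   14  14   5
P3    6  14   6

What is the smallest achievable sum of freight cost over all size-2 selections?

Open {P1, P3}.
  N1→P3 6, N2→P1 7, N3→P1 3  ⇒ total 16.
Compare {P1, P2}: total 18.
Compare {P2, P3}: total 25.

16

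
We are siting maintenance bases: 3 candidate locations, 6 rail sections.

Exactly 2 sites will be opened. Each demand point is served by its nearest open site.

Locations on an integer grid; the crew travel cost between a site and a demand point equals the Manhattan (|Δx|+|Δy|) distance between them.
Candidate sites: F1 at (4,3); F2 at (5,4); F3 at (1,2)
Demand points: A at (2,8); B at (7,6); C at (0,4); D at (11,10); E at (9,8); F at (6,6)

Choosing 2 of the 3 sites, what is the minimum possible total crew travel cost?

37

Open {F2, F3}.
  A→F2 7, B→F2 4, C→F3 3, D→F2 12, E→F2 8, F→F2 3  ⇒ total 37.
Compare {F1, F2}: total 39.
Compare {F1, F3}: total 45.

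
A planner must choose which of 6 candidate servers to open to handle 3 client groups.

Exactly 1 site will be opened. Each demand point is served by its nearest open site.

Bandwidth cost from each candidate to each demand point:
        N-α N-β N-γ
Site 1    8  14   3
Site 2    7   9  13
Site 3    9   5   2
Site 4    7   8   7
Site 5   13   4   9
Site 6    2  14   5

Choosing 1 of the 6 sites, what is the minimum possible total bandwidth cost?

Open {Site 3}.
  N-α→Site 3 9, N-β→Site 3 5, N-γ→Site 3 2  ⇒ total 16.
Compare {Site 6}: total 21.
Compare {Site 4}: total 22.
No size-1 selection does better; minimum is 16.

16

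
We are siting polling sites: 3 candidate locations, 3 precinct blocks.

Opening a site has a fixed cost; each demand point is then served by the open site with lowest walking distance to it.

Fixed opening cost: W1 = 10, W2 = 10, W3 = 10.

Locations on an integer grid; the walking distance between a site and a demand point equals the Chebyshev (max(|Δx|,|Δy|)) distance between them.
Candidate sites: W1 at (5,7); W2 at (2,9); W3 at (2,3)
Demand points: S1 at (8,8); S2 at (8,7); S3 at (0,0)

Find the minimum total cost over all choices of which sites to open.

23

Open {W1}: assign each demand point to its cheapest open site.
  S1→W1 3, S2→W1 3, S3→W1 7
  walking distance 13, fixed 10 → total 23.
Compare {W3}: walking distance 15 + fixed 10 = 25.
Compare {W1, W3}: walking distance 9 + fixed 20 = 29.
Compare {W2}: walking distance 21 + fixed 10 = 31.
All other subsets cost ≥ 25. Minimum total cost: 23.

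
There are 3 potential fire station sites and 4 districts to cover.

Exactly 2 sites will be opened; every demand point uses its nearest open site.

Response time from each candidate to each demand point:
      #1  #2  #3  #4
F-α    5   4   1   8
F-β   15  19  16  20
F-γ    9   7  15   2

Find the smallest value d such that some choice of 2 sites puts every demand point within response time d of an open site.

5

Open {F-α, F-γ}.
  Farthest demand point is #1 at response time 5 (to F-α); all others are ≤ 5.
With {F-α, F-β} the worst case is 8.
With {F-β, F-γ} the worst case is 15.
No size-2 selection achieves below 5.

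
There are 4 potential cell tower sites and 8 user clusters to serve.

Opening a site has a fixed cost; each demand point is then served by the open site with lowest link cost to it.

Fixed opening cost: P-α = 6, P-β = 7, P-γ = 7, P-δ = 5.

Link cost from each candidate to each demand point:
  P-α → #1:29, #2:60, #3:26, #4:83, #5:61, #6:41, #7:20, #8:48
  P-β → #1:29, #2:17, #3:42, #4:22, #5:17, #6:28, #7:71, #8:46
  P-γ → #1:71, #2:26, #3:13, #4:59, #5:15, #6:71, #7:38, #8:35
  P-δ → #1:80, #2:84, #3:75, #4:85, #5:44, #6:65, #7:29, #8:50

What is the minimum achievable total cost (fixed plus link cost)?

199

Open {P-α, P-β, P-γ}: assign each demand point to its cheapest open site.
  #1→P-α 29, #2→P-β 17, #3→P-γ 13, #4→P-β 22, #5→P-γ 15, #6→P-β 28, #7→P-α 20, #8→P-γ 35
  link cost 179, fixed 20 → total 199.
Compare {P-α, P-β, P-γ, P-δ}: link cost 179 + fixed 25 = 204.
Compare {P-β, P-γ, P-δ}: link cost 188 + fixed 19 = 207.
Compare {P-β, P-γ}: link cost 197 + fixed 14 = 211.
All other subsets cost ≥ 204. Minimum total cost: 199.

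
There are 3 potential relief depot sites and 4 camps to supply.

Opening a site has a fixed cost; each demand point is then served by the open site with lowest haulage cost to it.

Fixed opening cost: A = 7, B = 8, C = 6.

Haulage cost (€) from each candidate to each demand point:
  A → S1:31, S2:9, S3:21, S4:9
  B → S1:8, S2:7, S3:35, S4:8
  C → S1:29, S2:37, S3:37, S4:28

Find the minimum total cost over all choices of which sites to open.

Open {A, B}: assign each demand point to its cheapest open site.
  S1→B 8, S2→B 7, S3→A 21, S4→B 8
  haulage cost 44, fixed 15 → total 59.
Compare {A, B, C}: haulage cost 44 + fixed 21 = 65.
Compare {B}: haulage cost 58 + fixed 8 = 66.
Compare {B, C}: haulage cost 58 + fixed 14 = 72.
All other subsets cost ≥ 65. Minimum total cost: 59.

59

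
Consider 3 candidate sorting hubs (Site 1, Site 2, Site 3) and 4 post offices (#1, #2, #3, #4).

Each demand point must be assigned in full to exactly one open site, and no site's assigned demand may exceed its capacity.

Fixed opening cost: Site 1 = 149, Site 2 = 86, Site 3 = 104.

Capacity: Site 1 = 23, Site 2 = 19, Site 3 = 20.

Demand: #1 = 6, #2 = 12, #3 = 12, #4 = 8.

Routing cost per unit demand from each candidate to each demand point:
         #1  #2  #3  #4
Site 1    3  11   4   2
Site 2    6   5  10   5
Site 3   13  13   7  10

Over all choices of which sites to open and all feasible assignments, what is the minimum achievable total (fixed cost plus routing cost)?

395

Open {Site 1, Site 2}; cheapest assignment that respects the capacities:
  Site 1 (cap 23, load 20): #3, #4 — cost 12×4 + 8×2 = 64
  Site 2 (cap 19, load 18): #1, #2 — cost 6×6 + 12×5 = 96
  Shipping 160, fixed 235 → total 395.
  Any other capacity-feasible assignment to {Site 1, Site 2} ships for at least 160.
Compare {Site 2, Site 3}: its best feasible assignment gives total 450.
Compare {Site 1, Site 2, Site 3}: its best feasible assignment gives total 499.
Every other set of open sites that can feasibly serve all demand totals ≥ 450 even under its best assignment. Minimum: 395.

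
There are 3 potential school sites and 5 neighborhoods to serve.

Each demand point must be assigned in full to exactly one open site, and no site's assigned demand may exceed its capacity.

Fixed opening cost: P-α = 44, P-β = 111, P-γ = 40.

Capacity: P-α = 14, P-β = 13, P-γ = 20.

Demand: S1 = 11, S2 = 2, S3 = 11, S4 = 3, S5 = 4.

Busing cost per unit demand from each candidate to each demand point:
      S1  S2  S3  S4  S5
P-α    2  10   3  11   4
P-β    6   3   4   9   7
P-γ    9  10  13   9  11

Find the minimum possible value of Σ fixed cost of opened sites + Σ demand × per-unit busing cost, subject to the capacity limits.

307

Open {P-α, P-γ}; cheapest assignment that respects the capacities:
  P-α (cap 14, load 13): S2, S3 — cost 2×10 + 11×3 = 53
  P-γ (cap 20, load 18): S1, S4, S5 — cost 11×9 + 3×9 + 4×11 = 170
  Shipping 223, fixed 84 → total 307.
  Any other capacity-feasible assignment to {P-α, P-γ} ships for at least 223.
Compare {P-α, P-β, P-γ}: its best feasible assignment gives total 338.
Compare {P-β, P-γ}: its best feasible assignment gives total 371.
Every other set of open sites that can feasibly serve all demand totals ≥ 338 even under its best assignment. Minimum: 307.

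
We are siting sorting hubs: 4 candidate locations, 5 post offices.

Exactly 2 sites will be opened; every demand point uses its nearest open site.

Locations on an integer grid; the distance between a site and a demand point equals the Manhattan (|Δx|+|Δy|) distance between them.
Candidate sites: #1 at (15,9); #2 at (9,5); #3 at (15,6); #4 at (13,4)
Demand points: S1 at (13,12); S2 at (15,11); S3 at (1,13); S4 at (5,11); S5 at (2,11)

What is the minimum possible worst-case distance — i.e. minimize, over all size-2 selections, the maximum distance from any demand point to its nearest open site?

Open {#1, #2}.
  Farthest demand point is S3 at distance 16 (to #2); all others are ≤ 16.
With {#2, #3} the worst case is 16.
With {#2, #4} the worst case is 16.
No size-2 selection achieves below 16.

16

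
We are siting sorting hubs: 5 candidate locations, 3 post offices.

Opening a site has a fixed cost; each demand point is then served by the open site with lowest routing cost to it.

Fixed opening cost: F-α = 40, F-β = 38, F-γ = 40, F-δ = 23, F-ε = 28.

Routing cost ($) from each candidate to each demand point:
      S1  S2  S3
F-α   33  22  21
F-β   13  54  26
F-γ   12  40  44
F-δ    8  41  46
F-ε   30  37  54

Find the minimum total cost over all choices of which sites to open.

Open {F-α, F-δ}: assign each demand point to its cheapest open site.
  S1→F-δ 8, S2→F-α 22, S3→F-α 21
  routing cost 51, fixed 63 → total 114.
Compare {F-α}: routing cost 76 + fixed 40 = 116.
Compare {F-δ}: routing cost 95 + fixed 23 = 118.
Compare {F-β}: routing cost 93 + fixed 38 = 131.
All other subsets cost ≥ 116. Minimum total cost: 114.

114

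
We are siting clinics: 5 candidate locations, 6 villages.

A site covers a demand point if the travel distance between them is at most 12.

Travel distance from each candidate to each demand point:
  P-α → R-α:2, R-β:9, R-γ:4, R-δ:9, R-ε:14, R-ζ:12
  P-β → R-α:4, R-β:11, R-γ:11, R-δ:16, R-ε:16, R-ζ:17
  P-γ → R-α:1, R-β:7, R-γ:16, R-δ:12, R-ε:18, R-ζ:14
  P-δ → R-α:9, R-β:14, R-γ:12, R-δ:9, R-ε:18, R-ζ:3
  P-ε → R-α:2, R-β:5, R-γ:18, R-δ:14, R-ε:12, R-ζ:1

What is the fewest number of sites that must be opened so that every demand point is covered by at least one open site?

2

Coverage sets (demand points within 12 of each site):
  P-α: {R-α, R-β, R-γ, R-δ, R-ζ}
  P-β: {R-α, R-β, R-γ}
  P-γ: {R-α, R-β, R-δ}
  P-δ: {R-α, R-γ, R-δ, R-ζ}
  P-ε: {R-α, R-β, R-ε, R-ζ}
No single site covers all 6 demand points.
But {P-α, P-ε} covers everything, so the minimum is 2.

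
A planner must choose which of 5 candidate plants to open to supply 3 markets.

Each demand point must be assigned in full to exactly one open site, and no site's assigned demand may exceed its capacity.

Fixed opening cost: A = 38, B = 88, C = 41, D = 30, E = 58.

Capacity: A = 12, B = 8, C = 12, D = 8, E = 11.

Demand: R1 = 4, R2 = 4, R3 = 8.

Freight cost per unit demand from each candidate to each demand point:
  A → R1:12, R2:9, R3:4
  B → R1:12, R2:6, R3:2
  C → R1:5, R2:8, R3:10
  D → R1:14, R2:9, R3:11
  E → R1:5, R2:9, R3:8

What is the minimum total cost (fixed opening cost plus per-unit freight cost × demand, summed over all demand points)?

163

Open {A, C}; cheapest assignment that respects the capacities:
  A (cap 12, load 8): R3 — cost 8×4 = 32
  C (cap 12, load 8): R1, R2 — cost 4×5 + 4×8 = 52
  Shipping 84, fixed 79 → total 163.
  Any other capacity-feasible assignment to {A, C} ships for at least 84.
Compare {A, D}: its best feasible assignment gives total 184.
Compare {A, E}: its best feasible assignment gives total 184.
Every other set of open sites that can feasibly serve all demand totals ≥ 184 even under its best assignment. Minimum: 163.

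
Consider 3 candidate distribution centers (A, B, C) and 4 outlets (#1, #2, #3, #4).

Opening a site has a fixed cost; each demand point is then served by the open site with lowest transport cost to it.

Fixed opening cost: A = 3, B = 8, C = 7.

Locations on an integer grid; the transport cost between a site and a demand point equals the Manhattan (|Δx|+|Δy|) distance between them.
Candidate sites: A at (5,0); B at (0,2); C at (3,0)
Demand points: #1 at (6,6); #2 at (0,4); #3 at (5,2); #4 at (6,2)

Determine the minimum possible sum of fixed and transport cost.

24

Open {A}: assign each demand point to its cheapest open site.
  #1→A 7, #2→A 9, #3→A 2, #4→A 3
  transport cost 21, fixed 3 → total 24.
Compare {A, B}: transport cost 14 + fixed 11 = 25.
Compare {A, C}: transport cost 19 + fixed 10 = 29.
Compare {B}: transport cost 23 + fixed 8 = 31.
All other subsets cost ≥ 25. Minimum total cost: 24.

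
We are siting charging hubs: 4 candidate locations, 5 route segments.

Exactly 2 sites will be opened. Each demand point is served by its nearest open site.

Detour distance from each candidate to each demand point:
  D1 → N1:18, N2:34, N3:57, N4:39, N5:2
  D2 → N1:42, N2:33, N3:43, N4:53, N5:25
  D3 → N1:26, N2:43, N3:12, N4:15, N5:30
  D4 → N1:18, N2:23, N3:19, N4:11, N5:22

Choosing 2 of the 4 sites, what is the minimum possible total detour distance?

73

Open {D1, D4}.
  N1→D1 18, N2→D4 23, N3→D4 19, N4→D4 11, N5→D1 2  ⇒ total 73.
Compare {D1, D3}: total 81.
Compare {D3, D4}: total 86.
No size-2 selection does better; minimum is 73.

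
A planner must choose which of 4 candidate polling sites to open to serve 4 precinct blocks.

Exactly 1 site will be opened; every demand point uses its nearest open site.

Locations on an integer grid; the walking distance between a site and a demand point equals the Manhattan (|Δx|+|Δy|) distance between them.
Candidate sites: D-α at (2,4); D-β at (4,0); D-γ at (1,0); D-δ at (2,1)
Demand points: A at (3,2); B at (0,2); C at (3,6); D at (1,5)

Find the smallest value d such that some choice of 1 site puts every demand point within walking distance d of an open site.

Open {D-α}.
  Farthest demand point is B at walking distance 4 (to D-α); all others are ≤ 4.
With {D-δ} the worst case is 6.
With {D-β} the worst case is 8.
No size-1 selection achieves below 4.

4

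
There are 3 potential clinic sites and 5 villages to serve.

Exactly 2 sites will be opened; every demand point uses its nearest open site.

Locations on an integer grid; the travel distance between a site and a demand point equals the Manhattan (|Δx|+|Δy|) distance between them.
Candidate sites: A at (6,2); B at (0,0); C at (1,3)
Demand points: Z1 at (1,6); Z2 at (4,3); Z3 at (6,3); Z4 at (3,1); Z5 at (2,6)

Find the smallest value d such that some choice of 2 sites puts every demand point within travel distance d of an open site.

4

Open {A, C}.
  Farthest demand point is Z4 at travel distance 4 (to A); all others are ≤ 4.
With {B, C} the worst case is 5.
With {A, B} the worst case is 8.
No size-2 selection achieves below 4.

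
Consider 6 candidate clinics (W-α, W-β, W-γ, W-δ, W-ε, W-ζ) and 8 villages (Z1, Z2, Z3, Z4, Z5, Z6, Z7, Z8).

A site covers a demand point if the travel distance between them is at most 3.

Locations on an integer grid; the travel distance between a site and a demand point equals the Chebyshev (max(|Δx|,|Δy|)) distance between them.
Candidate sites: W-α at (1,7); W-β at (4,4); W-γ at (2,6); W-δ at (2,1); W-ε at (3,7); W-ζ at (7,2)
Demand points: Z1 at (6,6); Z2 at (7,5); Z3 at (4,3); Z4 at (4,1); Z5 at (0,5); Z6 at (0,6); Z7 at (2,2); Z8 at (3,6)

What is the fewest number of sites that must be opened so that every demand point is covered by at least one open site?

Coverage sets (demand points within 3 of each site):
  W-α: {Z5, Z6, Z8}
  W-β: {Z1, Z2, Z3, Z4, Z7, Z8}
  W-γ: {Z3, Z5, Z6, Z8}
  W-δ: {Z3, Z4, Z7}
  W-ε: {Z1, Z5, Z6, Z8}
  W-ζ: {Z2, Z3, Z4}
No single site covers all 8 demand points.
But {W-α, W-β} covers everything, so the minimum is 2.

2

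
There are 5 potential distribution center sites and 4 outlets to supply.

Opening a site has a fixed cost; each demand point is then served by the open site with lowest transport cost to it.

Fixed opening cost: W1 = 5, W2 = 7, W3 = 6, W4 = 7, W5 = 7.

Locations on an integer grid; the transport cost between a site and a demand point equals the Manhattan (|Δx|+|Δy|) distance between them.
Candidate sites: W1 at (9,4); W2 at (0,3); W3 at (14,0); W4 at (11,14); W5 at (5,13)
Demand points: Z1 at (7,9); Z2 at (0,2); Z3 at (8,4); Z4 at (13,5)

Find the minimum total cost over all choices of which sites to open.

Open {W1, W2}: assign each demand point to its cheapest open site.
  Z1→W1 7, Z2→W2 1, Z3→W1 1, Z4→W1 5
  transport cost 14, fixed 12 → total 26.
Compare {W1}: transport cost 24 + fixed 5 = 29.
Compare {W1, W2, W3}: transport cost 14 + fixed 18 = 32.
Compare {W1, W2, W5}: transport cost 13 + fixed 19 = 32.
All other subsets cost ≥ 29. Minimum total cost: 26.

26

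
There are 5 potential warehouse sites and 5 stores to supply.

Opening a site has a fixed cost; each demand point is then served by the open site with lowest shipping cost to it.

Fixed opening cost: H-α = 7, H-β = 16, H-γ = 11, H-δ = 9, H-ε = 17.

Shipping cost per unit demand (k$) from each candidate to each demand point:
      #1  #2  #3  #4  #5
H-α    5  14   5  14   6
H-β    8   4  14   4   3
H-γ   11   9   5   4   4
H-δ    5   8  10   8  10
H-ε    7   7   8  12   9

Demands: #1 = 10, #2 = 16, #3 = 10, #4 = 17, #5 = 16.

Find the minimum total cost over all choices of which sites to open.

Open {H-α, H-β}: assign each demand point to its cheapest open site.
  #1→H-α 10×5=50, #2→H-β 16×4=64, #3→H-α 10×5=50, #4→H-β 17×4=68, #5→H-β 16×3=48
  shipping cost 280, fixed 23 → total 303.
Compare {H-α, H-β, H-δ}: shipping cost 280 + fixed 32 = 312.
Compare {H-α, H-β, H-γ}: shipping cost 280 + fixed 34 = 314.
Compare {H-β, H-γ, H-δ}: shipping cost 280 + fixed 36 = 316.
All other subsets cost ≥ 312. Minimum total cost: 303.

303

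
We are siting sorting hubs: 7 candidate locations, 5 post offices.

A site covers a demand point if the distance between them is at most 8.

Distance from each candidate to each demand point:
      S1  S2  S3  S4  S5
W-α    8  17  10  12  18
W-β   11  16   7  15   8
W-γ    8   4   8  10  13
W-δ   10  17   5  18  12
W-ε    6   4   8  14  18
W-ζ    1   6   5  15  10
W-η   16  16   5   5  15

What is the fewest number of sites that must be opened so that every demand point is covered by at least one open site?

3

Coverage sets (demand points within 8 of each site):
  W-α: {S1}
  W-β: {S3, S5}
  W-γ: {S1, S2, S3}
  W-δ: {S3}
  W-ε: {S1, S2, S3}
  W-ζ: {S1, S2, S3}
  W-η: {S3, S4}
No 2 sites suffice: every size-2 union leaves at least one demand point uncovered.
But {W-β, W-γ, W-η} covers everything, so the minimum is 3.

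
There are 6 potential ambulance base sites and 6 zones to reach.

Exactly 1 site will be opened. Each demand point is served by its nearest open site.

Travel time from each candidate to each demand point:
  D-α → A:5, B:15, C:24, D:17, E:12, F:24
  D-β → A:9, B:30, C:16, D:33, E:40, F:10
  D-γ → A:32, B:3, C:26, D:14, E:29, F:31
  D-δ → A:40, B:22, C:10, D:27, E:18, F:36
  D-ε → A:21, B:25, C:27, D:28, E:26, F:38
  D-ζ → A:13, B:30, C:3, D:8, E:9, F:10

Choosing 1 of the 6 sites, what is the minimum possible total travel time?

Open {D-ζ}.
  A→D-ζ 13, B→D-ζ 30, C→D-ζ 3, D→D-ζ 8, E→D-ζ 9, F→D-ζ 10  ⇒ total 73.
Compare {D-α}: total 97.
Compare {D-γ}: total 135.
No size-1 selection does better; minimum is 73.

73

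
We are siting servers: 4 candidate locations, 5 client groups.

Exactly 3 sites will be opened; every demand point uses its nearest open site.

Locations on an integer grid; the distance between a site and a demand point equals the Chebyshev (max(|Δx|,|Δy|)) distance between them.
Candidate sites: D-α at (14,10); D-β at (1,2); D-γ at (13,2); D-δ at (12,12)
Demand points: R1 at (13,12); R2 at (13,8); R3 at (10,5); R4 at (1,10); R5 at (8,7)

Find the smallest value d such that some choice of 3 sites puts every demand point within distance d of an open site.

8

Open {D-α, D-β, D-γ}.
  Farthest demand point is R4 at distance 8 (to D-β); all others are ≤ 8.
With {D-α, D-β, D-δ} the worst case is 8.
With {D-β, D-γ, D-δ} the worst case is 8.
No size-3 selection achieves below 8.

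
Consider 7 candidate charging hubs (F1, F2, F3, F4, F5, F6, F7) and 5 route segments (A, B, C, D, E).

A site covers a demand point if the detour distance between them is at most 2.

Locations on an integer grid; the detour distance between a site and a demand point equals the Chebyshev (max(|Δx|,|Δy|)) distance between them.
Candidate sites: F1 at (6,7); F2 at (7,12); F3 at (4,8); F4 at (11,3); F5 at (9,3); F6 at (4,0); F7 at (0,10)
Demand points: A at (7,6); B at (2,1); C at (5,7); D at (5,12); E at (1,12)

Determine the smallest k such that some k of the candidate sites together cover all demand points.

4

Coverage sets (demand points within 2 of each site):
  F1: {A, C}
  F2: {D}
  F3: {C}
  F4: {}
  F5: {}
  F6: {B}
  F7: {E}
No 3 sites suffice: every size-3 union leaves at least one demand point uncovered.
But {F1, F2, F6, F7} covers everything, so the minimum is 4.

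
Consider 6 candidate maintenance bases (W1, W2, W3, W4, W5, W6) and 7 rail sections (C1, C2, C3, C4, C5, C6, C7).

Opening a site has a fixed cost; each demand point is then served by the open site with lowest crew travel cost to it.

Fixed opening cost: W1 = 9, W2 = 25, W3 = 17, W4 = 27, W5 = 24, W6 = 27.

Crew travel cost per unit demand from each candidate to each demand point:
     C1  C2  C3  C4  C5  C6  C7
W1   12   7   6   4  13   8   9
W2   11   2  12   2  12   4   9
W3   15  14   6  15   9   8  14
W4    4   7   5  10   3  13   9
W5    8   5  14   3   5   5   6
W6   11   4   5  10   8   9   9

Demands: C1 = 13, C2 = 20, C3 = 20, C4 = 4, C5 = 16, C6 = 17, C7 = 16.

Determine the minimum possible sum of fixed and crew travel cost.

Open {W2, W4, W5}: assign each demand point to its cheapest open site.
  C1→W4 13×4=52, C2→W2 20×2=40, C3→W4 20×5=100, C4→W2 4×2=8, C5→W4 16×3=48, C6→W2 17×4=68, C7→W5 16×6=96
  crew travel cost 412, fixed 76 → total 488.
Compare {W1, W2, W4, W5}: crew travel cost 412 + fixed 85 = 497.
Compare {W2, W3, W4, W5}: crew travel cost 412 + fixed 93 = 505.
Compare {W2, W4}: crew travel cost 460 + fixed 52 = 512.
All other subsets cost ≥ 497. Minimum total cost: 488.

488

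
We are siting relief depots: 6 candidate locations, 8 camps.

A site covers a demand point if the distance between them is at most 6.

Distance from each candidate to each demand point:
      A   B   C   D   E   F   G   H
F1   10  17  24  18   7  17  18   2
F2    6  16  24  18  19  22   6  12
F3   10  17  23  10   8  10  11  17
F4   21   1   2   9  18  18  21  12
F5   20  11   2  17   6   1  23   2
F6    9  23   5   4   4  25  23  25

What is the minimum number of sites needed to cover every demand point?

4

Coverage sets (demand points within 6 of each site):
  F1: {H}
  F2: {A, G}
  F3: {}
  F4: {B, C}
  F5: {C, E, F, H}
  F6: {C, D, E}
No 3 sites suffice: every size-3 union leaves at least one demand point uncovered.
But {F2, F4, F5, F6} covers everything, so the minimum is 4.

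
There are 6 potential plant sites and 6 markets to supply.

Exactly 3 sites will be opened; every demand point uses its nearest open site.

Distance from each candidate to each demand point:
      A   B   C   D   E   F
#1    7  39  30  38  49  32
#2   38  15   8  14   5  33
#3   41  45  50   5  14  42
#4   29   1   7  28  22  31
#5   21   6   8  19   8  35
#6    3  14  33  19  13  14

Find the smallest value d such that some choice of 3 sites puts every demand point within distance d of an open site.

Open {#1, #2, #6}.
  Farthest demand point is B at distance 14 (to #6); all others are ≤ 14.
With {#2, #3, #6} the worst case is 14.
With {#2, #4, #6} the worst case is 14.
No size-3 selection achieves below 14.

14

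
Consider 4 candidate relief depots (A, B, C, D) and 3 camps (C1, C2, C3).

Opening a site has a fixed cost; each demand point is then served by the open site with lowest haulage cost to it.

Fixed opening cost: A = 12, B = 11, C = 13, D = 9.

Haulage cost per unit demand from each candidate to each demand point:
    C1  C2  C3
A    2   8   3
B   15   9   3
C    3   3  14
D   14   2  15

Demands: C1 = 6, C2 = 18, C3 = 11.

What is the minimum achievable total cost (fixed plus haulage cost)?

102

Open {A, D}: assign each demand point to its cheapest open site.
  C1→A 6×2=12, C2→D 18×2=36, C3→A 11×3=33
  haulage cost 81, fixed 21 → total 102.
Compare {A, B, D}: haulage cost 81 + fixed 32 = 113.
Compare {A, C, D}: haulage cost 81 + fixed 34 = 115.
Compare {B, C, D}: haulage cost 87 + fixed 33 = 120.
All other subsets cost ≥ 113. Minimum total cost: 102.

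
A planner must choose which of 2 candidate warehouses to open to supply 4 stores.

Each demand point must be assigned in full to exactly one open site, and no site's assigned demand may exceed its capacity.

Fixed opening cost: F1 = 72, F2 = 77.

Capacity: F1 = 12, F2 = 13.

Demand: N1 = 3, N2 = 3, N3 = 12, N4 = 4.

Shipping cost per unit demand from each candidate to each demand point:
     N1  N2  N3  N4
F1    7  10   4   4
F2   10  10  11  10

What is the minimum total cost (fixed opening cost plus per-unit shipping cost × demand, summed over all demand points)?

297

Open {F1, F2}; cheapest assignment that respects the capacities:
  F1 (cap 12, load 12): N3 — cost 12×4 = 48
  F2 (cap 13, load 10): N1, N2, N4 — cost 3×10 + 3×10 + 4×10 = 100
  Shipping 148, fixed 149 → total 297.
  Any other capacity-feasible assignment to {F1, F2} ships for at least 148.
Total demand is 22 and no other set of sites has combined capacity ≥ 22, so {F1, F2} is the only feasible choice of open sites. Minimum: 297.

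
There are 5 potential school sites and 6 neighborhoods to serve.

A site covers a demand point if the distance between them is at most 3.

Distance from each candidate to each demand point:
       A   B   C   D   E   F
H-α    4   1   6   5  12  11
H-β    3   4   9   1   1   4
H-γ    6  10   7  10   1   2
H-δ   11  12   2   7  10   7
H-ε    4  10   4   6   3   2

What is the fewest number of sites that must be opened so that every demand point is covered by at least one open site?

4

Coverage sets (demand points within 3 of each site):
  H-α: {B}
  H-β: {A, D, E}
  H-γ: {E, F}
  H-δ: {C}
  H-ε: {E, F}
No 3 sites suffice: every size-3 union leaves at least one demand point uncovered.
But {H-α, H-β, H-γ, H-δ} covers everything, so the minimum is 4.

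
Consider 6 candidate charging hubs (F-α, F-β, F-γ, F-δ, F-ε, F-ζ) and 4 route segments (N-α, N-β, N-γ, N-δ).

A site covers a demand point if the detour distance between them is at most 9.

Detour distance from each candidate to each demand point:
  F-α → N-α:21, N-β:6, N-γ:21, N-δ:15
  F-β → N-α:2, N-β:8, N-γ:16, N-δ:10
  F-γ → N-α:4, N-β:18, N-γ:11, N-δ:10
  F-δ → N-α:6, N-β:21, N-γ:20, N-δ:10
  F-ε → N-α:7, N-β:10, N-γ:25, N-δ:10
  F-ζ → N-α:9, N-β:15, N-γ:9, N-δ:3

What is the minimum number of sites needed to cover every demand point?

Coverage sets (demand points within 9 of each site):
  F-α: {N-β}
  F-β: {N-α, N-β}
  F-γ: {N-α}
  F-δ: {N-α}
  F-ε: {N-α}
  F-ζ: {N-α, N-γ, N-δ}
No single site covers all 4 demand points.
But {F-α, F-ζ} covers everything, so the minimum is 2.

2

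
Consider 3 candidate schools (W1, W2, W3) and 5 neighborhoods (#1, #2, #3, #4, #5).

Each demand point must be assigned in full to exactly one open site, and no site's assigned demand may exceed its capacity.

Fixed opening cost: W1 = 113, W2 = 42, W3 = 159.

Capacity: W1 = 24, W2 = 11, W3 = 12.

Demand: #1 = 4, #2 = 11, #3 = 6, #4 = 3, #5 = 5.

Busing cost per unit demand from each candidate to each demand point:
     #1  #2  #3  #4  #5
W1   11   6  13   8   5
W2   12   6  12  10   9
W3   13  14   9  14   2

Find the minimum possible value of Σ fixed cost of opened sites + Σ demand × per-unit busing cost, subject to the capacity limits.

Open {W1, W2}; cheapest assignment that respects the capacities:
  W1 (cap 24, load 23): #1, #2, #4, #5 — cost 4×11 + 11×6 + 3×8 + 5×5 = 159
  W2 (cap 11, load 6): #3 — cost 6×12 = 72
  Shipping 231, fixed 155 → total 386.
  Any other capacity-feasible assignment to {W1, W2} ships for at least 231.
Compare {W1, W3}: its best feasible assignment gives total 470.
Compare {W1, W2, W3}: its best feasible assignment gives total 512.
Every other set of open sites that can feasibly serve all demand totals ≥ 470 even under its best assignment. Minimum: 386.

386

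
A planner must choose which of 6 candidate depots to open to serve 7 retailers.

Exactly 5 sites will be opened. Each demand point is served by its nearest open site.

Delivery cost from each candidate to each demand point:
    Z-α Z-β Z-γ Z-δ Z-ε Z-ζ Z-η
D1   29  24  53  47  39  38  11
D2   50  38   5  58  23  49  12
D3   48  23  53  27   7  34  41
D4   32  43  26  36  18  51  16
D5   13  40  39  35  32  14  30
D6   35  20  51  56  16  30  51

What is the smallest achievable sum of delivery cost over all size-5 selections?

Open {D1, D2, D3, D5, D6}.
  Z-α→D5 13, Z-β→D6 20, Z-γ→D2 5, Z-δ→D3 27, Z-ε→D3 7, Z-ζ→D5 14, Z-η→D1 11  ⇒ total 97.
Compare {D2, D3, D4, D5, D6}: total 98.
Compare {D1, D2, D3, D4, D5}: total 100.
No size-5 selection does better; minimum is 97.

97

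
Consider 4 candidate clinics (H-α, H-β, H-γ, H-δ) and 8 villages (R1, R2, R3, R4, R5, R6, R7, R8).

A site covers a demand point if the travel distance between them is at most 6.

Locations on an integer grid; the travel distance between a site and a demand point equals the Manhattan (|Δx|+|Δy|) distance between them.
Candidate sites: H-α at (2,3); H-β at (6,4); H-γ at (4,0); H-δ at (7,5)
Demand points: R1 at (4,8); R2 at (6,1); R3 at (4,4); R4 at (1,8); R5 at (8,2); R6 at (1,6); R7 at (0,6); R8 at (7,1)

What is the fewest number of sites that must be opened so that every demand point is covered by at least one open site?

Coverage sets (demand points within 6 of each site):
  H-α: {R2, R3, R4, R6, R7}
  H-β: {R1, R2, R3, R5, R8}
  H-γ: {R2, R3, R5, R8}
  H-δ: {R1, R2, R3, R5, R8}
No single site covers all 8 demand points.
But {H-α, H-β} covers everything, so the minimum is 2.

2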